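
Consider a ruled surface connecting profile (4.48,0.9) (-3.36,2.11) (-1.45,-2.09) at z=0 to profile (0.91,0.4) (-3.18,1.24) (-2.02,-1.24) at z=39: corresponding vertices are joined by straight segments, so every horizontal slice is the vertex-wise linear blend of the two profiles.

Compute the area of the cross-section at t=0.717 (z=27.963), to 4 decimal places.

Cross-section at t=0.717: each vertex is (1-t)·p0[i] + t·p1[i].
  v1: (1-0.717)·(4.48,0.9) + 0.717·(0.91,0.4) = (1.9203,0.5415)
  v2: (1-0.717)·(-3.36,2.11) + 0.717·(-3.18,1.24) = (-3.2309,1.4862)
  v3: (1-0.717)·(-1.45,-2.09) + 0.717·(-2.02,-1.24) = (-1.8587,-1.4806)
Shoelace sum Σ(x_i·y_{i+1} − x_{i+1}·y_i):
  i=1: 1.9203·1.4862 − -3.2309·0.5415 = +4.6035 (running +4.6035)
  i=2: -3.2309·-1.4806 − -1.8587·1.4862 = +7.5460 (running +12.1495)
  i=3: -1.8587·0.5415 − 1.9203·-1.4806 = +1.8366 (running +13.9861)
Area = |Σ|/2 = |13.9861|/2 = 6.9931

Area at t=0.717: 6.9931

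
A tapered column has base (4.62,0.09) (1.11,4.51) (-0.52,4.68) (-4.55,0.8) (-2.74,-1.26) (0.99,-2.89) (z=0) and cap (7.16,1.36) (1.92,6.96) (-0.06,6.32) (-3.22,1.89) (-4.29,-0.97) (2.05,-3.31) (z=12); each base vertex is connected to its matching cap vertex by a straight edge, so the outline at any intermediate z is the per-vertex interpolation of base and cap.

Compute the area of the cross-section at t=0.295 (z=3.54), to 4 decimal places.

Cross-section at t=0.295: each vertex is (1-t)·p0[i] + t·p1[i].
  v1: (1-0.295)·(4.62,0.09) + 0.295·(7.16,1.36) = (5.3693,0.4647)
  v2: (1-0.295)·(1.11,4.51) + 0.295·(1.92,6.96) = (1.3490,5.2328)
  v3: (1-0.295)·(-0.52,4.68) + 0.295·(-0.06,6.32) = (-0.3843,5.1638)
  v4: (1-0.295)·(-4.55,0.8) + 0.295·(-3.22,1.89) = (-4.1577,1.1216)
  v5: (1-0.295)·(-2.74,-1.26) + 0.295·(-4.29,-0.97) = (-3.1973,-1.1744)
  v6: (1-0.295)·(0.99,-2.89) + 0.295·(2.05,-3.31) = (1.3027,-3.0139)
Shoelace sum Σ(x_i·y_{i+1} − x_{i+1}·y_i):
  i=1: 5.3693·5.2328 − 1.3490·0.4647 = +27.4694 (running +27.4694)
  i=2: 1.3490·5.1638 − -0.3843·5.2328 = +8.9767 (running +36.4461)
  i=3: -0.3843·1.1216 − -4.1577·5.1638 = +21.0383 (running +57.4843)
  i=4: -4.1577·-1.1744 − -3.1973·1.1216 = +8.4688 (running +65.9532)
  i=5: -3.1973·-3.0139 − 1.3027·-1.1744 = +11.1661 (running +77.1193)
  i=6: 1.3027·0.4647 − 5.3693·-3.0139 = +16.7878 (running +93.9071)
Area = |Σ|/2 = |93.9071|/2 = 46.9536

Area at t=0.295: 46.9536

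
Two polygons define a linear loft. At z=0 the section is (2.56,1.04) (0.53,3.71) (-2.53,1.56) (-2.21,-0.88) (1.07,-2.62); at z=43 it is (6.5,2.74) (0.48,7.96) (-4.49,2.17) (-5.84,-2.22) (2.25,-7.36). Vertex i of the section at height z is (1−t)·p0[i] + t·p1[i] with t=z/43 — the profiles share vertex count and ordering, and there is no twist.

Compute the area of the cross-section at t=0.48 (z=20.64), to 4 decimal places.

Area at t=0.48: 52.4133

Cross-section at t=0.48: each vertex is (1-t)·p0[i] + t·p1[i].
  v1: (1-0.48)·(2.56,1.04) + 0.48·(6.5,2.74) = (4.4512,1.8560)
  v2: (1-0.48)·(0.53,3.71) + 0.48·(0.48,7.96) = (0.5060,5.7500)
  v3: (1-0.48)·(-2.53,1.56) + 0.48·(-4.49,2.17) = (-3.4708,1.8528)
  v4: (1-0.48)·(-2.21,-0.88) + 0.48·(-5.84,-2.22) = (-3.9524,-1.5232)
  v5: (1-0.48)·(1.07,-2.62) + 0.48·(2.25,-7.36) = (1.6364,-4.8952)
Shoelace sum Σ(x_i·y_{i+1} − x_{i+1}·y_i):
  i=1: 4.4512·5.7500 − 0.5060·1.8560 = +24.6553 (running +24.6553)
  i=2: 0.5060·1.8528 − -3.4708·5.7500 = +20.8946 (running +45.5499)
  i=3: -3.4708·-1.5232 − -3.9524·1.8528 = +12.6097 (running +58.1596)
  i=4: -3.9524·-4.8952 − 1.6364·-1.5232 = +21.8404 (running +80.0000)
  i=5: 1.6364·1.8560 − 4.4512·-4.8952 = +24.8267 (running +104.8266)
Area = |Σ|/2 = |104.8266|/2 = 52.4133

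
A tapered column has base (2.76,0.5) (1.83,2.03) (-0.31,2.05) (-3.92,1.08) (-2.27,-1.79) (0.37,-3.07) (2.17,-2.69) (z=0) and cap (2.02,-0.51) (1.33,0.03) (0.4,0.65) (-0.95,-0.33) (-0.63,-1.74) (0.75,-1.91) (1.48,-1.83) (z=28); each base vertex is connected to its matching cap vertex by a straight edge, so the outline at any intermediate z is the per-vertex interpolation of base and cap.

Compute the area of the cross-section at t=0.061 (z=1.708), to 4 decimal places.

Cross-section at t=0.061: each vertex is (1-t)·p0[i] + t·p1[i].
  v1: (1-0.061)·(2.76,0.5) + 0.061·(2.02,-0.51) = (2.7149,0.4384)
  v2: (1-0.061)·(1.83,2.03) + 0.061·(1.33,0.03) = (1.7995,1.9080)
  v3: (1-0.061)·(-0.31,2.05) + 0.061·(0.4,0.65) = (-0.2667,1.9646)
  v4: (1-0.061)·(-3.92,1.08) + 0.061·(-0.95,-0.33) = (-3.7388,0.9940)
  v5: (1-0.061)·(-2.27,-1.79) + 0.061·(-0.63,-1.74) = (-2.1700,-1.7870)
  v6: (1-0.061)·(0.37,-3.07) + 0.061·(0.75,-1.91) = (0.3932,-2.9992)
  v7: (1-0.061)·(2.17,-2.69) + 0.061·(1.48,-1.83) = (2.1279,-2.6375)
Shoelace sum Σ(x_i·y_{i+1} − x_{i+1}·y_i):
  i=1: 2.7149·1.9080 − 1.7995·0.4384 = +4.3911 (running +4.3911)
  i=2: 1.7995·1.9646 − -0.2667·1.9080 = +4.0441 (running +8.4352)
  i=3: -0.2667·0.9940 − -3.7388·1.9646 = +7.0802 (running +15.5154)
  i=4: -3.7388·-1.7870 − -2.1700·0.9940 = +8.8380 (running +24.3535)
  i=5: -2.1700·-2.9992 − 0.3932·-1.7870 = +7.2108 (running +31.5643)
  i=6: 0.3932·-2.6375 − 2.1279·-2.9992 = +5.3451 (running +36.9094)
  i=7: 2.1279·0.4384 − 2.7149·-2.6375 = +8.0934 (running +45.0028)
Area = |Σ|/2 = |45.0028|/2 = 22.5014

Area at t=0.061: 22.5014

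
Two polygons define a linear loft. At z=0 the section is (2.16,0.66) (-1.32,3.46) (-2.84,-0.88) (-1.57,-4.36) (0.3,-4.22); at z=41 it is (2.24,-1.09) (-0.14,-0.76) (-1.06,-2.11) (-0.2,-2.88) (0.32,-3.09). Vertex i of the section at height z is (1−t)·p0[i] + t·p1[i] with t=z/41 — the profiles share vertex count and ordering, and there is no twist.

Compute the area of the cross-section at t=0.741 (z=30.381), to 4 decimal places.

Area at t=0.741: 7.9702

Cross-section at t=0.741: each vertex is (1-t)·p0[i] + t·p1[i].
  v1: (1-0.741)·(2.16,0.66) + 0.741·(2.24,-1.09) = (2.2193,-0.6368)
  v2: (1-0.741)·(-1.32,3.46) + 0.741·(-0.14,-0.76) = (-0.4456,0.3330)
  v3: (1-0.741)·(-2.84,-0.88) + 0.741·(-1.06,-2.11) = (-1.5210,-1.7914)
  v4: (1-0.741)·(-1.57,-4.36) + 0.741·(-0.2,-2.88) = (-0.5548,-3.2633)
  v5: (1-0.741)·(0.3,-4.22) + 0.741·(0.32,-3.09) = (0.3148,-3.3827)
Shoelace sum Σ(x_i·y_{i+1} − x_{i+1}·y_i):
  i=1: 2.2193·0.3330 − -0.4456·-0.6368 = +0.4552 (running +0.4552)
  i=2: -0.4456·-1.7914 − -1.5210·0.3330 = +1.3048 (running +1.7600)
  i=3: -1.5210·-3.2633 − -0.5548·-1.7914 = +3.9696 (running +5.7296)
  i=4: -0.5548·-3.3827 − 0.3148·-3.2633 = +2.9042 (running +8.6338)
  i=5: 0.3148·-0.6368 − 2.2193·-3.3827 = +7.3066 (running +15.9404)
Area = |Σ|/2 = |15.9404|/2 = 7.9702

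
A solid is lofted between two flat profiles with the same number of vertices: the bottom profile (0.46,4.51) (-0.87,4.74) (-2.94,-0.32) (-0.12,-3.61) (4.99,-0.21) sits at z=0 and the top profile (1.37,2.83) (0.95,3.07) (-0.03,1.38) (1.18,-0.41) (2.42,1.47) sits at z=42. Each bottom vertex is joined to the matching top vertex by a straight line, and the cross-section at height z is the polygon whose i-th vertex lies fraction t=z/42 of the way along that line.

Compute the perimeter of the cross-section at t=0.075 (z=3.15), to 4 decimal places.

Cross-section at t=0.075: each vertex is (1-t)·p0[i] + t·p1[i].
  v1: (1-0.075)·(0.46,4.51) + 0.075·(1.37,2.83) = (0.5283,4.3840)
  v2: (1-0.075)·(-0.87,4.74) + 0.075·(0.95,3.07) = (-0.7335,4.6147)
  v3: (1-0.075)·(-2.94,-0.32) + 0.075·(-0.03,1.38) = (-2.7218,-0.1925)
  v4: (1-0.075)·(-0.12,-3.61) + 0.075·(1.18,-0.41) = (-0.0225,-3.3700)
  v5: (1-0.075)·(4.99,-0.21) + 0.075·(2.42,1.47) = (4.7973,-0.0840)
Perimeter = Σ |v_{i+1} − v_i|:
  edge 1→2: √(-1.2618² + 0.2307²) = 1.2827 (running 1.2827)
  edge 2→3: √(-1.9883² + -4.8072²) = 5.2022 (running 6.4849)
  edge 3→4: √(2.6993² + -3.1775²) = 4.1692 (running 10.6541)
  edge 4→5: √(4.8197² + 3.2860²) = 5.8333 (running 16.4874)
  edge 5→1: √(-4.2690² + 4.4680²) = 6.1796 (running 22.6670)
Perimeter = 22.6670

Perimeter at t=0.075: 22.6670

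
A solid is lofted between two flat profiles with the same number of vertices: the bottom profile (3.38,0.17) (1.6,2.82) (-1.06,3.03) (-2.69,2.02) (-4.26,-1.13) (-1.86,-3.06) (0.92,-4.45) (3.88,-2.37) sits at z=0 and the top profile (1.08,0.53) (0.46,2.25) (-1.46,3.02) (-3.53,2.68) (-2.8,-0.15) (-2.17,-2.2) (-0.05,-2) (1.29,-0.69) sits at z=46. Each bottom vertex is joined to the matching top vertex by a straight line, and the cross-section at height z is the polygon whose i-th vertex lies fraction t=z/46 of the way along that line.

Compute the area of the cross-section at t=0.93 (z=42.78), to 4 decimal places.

Cross-section at t=0.93: each vertex is (1-t)·p0[i] + t·p1[i].
  v1: (1-0.93)·(3.38,0.17) + 0.93·(1.08,0.53) = (1.2410,0.5048)
  v2: (1-0.93)·(1.6,2.82) + 0.93·(0.46,2.25) = (0.5398,2.2899)
  v3: (1-0.93)·(-1.06,3.03) + 0.93·(-1.46,3.02) = (-1.4320,3.0207)
  v4: (1-0.93)·(-2.69,2.02) + 0.93·(-3.53,2.68) = (-3.4712,2.6338)
  v5: (1-0.93)·(-4.26,-1.13) + 0.93·(-2.8,-0.15) = (-2.9022,-0.2186)
  v6: (1-0.93)·(-1.86,-3.06) + 0.93·(-2.17,-2.2) = (-2.1483,-2.2602)
  v7: (1-0.93)·(0.92,-4.45) + 0.93·(-0.05,-2) = (0.0179,-2.1715)
  v8: (1-0.93)·(3.88,-2.37) + 0.93·(1.29,-0.69) = (1.4713,-0.8076)
Shoelace sum Σ(x_i·y_{i+1} − x_{i+1}·y_i):
  i=1: 1.2410·2.2899 − 0.5398·0.5048 = +2.5693 (running +2.5693)
  i=2: 0.5398·3.0207 − -1.4320·2.2899 = +4.9097 (running +7.4790)
  i=3: -1.4320·2.6338 − -3.4712·3.0207 = +6.7139 (running +14.1928)
  i=4: -3.4712·-0.2186 − -2.9022·2.6338 = +8.4026 (running +22.5955)
  i=5: -2.9022·-2.2602 − -2.1483·-0.2186 = +6.0899 (running +28.6854)
  i=6: -2.1483·-2.1715 − 0.0179·-2.2602 = +4.7055 (running +33.3909)
  i=7: 0.0179·-0.8076 − 1.4713·-2.1715 = +3.1805 (running +36.5714)
  i=8: 1.4713·0.5048 − 1.2410·-0.8076 = +1.7449 (running +38.3163)
Area = |Σ|/2 = |38.3163|/2 = 19.1581

Area at t=0.93: 19.1581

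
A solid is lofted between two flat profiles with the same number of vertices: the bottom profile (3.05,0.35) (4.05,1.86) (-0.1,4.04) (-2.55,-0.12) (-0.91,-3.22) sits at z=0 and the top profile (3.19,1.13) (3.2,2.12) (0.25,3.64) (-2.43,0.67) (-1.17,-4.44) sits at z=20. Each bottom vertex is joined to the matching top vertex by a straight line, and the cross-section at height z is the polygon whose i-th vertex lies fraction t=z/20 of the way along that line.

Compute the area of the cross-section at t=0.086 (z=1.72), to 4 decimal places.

Cross-section at t=0.086: each vertex is (1-t)·p0[i] + t·p1[i].
  v1: (1-0.086)·(3.05,0.35) + 0.086·(3.19,1.13) = (3.0620,0.4171)
  v2: (1-0.086)·(4.05,1.86) + 0.086·(3.2,2.12) = (3.9769,1.8824)
  v3: (1-0.086)·(-0.1,4.04) + 0.086·(0.25,3.64) = (-0.0699,4.0056)
  v4: (1-0.086)·(-2.55,-0.12) + 0.086·(-2.43,0.67) = (-2.5397,-0.0521)
  v5: (1-0.086)·(-0.91,-3.22) + 0.086·(-1.17,-4.44) = (-0.9324,-3.3249)
Shoelace sum Σ(x_i·y_{i+1} − x_{i+1}·y_i):
  i=1: 3.0620·1.8824 − 3.9769·0.4171 = +4.1052 (running +4.1052)
  i=2: 3.9769·4.0056 − -0.0699·1.8824 = +16.0614 (running +20.1666)
  i=3: -0.0699·-0.0521 − -2.5397·4.0056 = +10.1766 (running +30.3432)
  i=4: -2.5397·-3.3249 − -0.9324·-0.0521 = +8.3957 (running +38.7389)
  i=5: -0.9324·0.4171 − 3.0620·-3.3249 = +9.7922 (running +48.5311)
Area = |Σ|/2 = |48.5311|/2 = 24.2655

Area at t=0.086: 24.2655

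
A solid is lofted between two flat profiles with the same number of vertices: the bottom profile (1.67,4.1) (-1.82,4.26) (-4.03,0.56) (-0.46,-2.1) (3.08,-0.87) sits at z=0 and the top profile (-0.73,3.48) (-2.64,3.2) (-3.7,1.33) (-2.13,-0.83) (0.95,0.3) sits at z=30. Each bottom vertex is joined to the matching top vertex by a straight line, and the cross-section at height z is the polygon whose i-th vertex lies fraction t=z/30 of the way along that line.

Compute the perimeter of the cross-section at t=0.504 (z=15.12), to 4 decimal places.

Perimeter at t=0.504: 17.2951

Cross-section at t=0.504: each vertex is (1-t)·p0[i] + t·p1[i].
  v1: (1-0.504)·(1.67,4.1) + 0.504·(-0.73,3.48) = (0.4604,3.7875)
  v2: (1-0.504)·(-1.82,4.26) + 0.504·(-2.64,3.2) = (-2.2333,3.7258)
  v3: (1-0.504)·(-4.03,0.56) + 0.504·(-3.7,1.33) = (-3.8637,0.9481)
  v4: (1-0.504)·(-0.46,-2.1) + 0.504·(-2.13,-0.83) = (-1.3017,-1.4599)
  v5: (1-0.504)·(3.08,-0.87) + 0.504·(0.95,0.3) = (2.0065,-0.2803)
Perimeter = Σ |v_{i+1} − v_i|:
  edge 1→2: √(-2.6937² + -0.0618²) = 2.6944 (running 2.6944)
  edge 2→3: √(-1.6304² + -2.7777²) = 3.2208 (running 5.9152)
  edge 3→4: √(2.5620² + -2.4080²) = 3.5160 (running 9.4312)
  edge 4→5: √(3.3082² + 1.1796²) = 3.5122 (running 12.9434)
  edge 5→1: √(-1.5461² + 4.0678²) = 4.3517 (running 17.2951)
Perimeter = 17.2951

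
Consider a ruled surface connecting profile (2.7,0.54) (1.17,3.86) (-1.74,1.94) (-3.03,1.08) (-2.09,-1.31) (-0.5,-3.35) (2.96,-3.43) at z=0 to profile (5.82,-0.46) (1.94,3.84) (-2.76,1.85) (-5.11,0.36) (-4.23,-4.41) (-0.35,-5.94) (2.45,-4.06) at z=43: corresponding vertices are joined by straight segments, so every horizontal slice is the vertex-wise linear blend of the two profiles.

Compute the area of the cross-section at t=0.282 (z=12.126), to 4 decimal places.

Cross-section at t=0.282: each vertex is (1-t)·p0[i] + t·p1[i].
  v1: (1-0.282)·(2.7,0.54) + 0.282·(5.82,-0.46) = (3.5798,0.2580)
  v2: (1-0.282)·(1.17,3.86) + 0.282·(1.94,3.84) = (1.3871,3.8544)
  v3: (1-0.282)·(-1.74,1.94) + 0.282·(-2.76,1.85) = (-2.0276,1.9146)
  v4: (1-0.282)·(-3.03,1.08) + 0.282·(-5.11,0.36) = (-3.6166,0.8770)
  v5: (1-0.282)·(-2.09,-1.31) + 0.282·(-4.23,-4.41) = (-2.6935,-2.1842)
  v6: (1-0.282)·(-0.5,-3.35) + 0.282·(-0.35,-5.94) = (-0.4577,-4.0804)
  v7: (1-0.282)·(2.96,-3.43) + 0.282·(2.45,-4.06) = (2.8162,-3.6077)
Shoelace sum Σ(x_i·y_{i+1} − x_{i+1}·y_i):
  i=1: 3.5798·3.8544 − 1.3871·0.2580 = +13.4401 (running +13.4401)
  i=2: 1.3871·1.9146 − -2.0276·3.8544 = +10.4711 (running +23.9112)
  i=3: -2.0276·0.8770 − -3.6166·1.9146 = +5.1462 (running +29.0574)
  i=4: -3.6166·-2.1842 − -2.6935·0.8770 = +10.2614 (running +39.3188)
  i=5: -2.6935·-4.0804 − -0.4577·-2.1842 = +9.9907 (running +49.3095)
  i=6: -0.4577·-3.6077 − 2.8162·-4.0804 = +13.1423 (running +62.4518)
  i=7: 2.8162·0.2580 − 3.5798·-3.6077 = +13.6414 (running +76.0932)
Area = |Σ|/2 = |76.0932|/2 = 38.0466

Area at t=0.282: 38.0466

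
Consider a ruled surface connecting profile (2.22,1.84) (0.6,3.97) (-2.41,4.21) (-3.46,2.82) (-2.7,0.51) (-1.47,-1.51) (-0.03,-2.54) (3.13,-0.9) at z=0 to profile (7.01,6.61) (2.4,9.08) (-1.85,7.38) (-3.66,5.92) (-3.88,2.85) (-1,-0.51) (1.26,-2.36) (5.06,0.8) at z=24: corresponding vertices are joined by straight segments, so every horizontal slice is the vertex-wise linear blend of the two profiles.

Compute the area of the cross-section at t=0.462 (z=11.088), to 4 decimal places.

Area at t=0.462: 49.4139

Cross-section at t=0.462: each vertex is (1-t)·p0[i] + t·p1[i].
  v1: (1-0.462)·(2.22,1.84) + 0.462·(7.01,6.61) = (4.4330,4.0437)
  v2: (1-0.462)·(0.6,3.97) + 0.462·(2.4,9.08) = (1.4316,6.3308)
  v3: (1-0.462)·(-2.41,4.21) + 0.462·(-1.85,7.38) = (-2.1513,5.6745)
  v4: (1-0.462)·(-3.46,2.82) + 0.462·(-3.66,5.92) = (-3.5524,4.2522)
  v5: (1-0.462)·(-2.7,0.51) + 0.462·(-3.88,2.85) = (-3.2452,1.5911)
  v6: (1-0.462)·(-1.47,-1.51) + 0.462·(-1,-0.51) = (-1.2529,-1.0480)
  v7: (1-0.462)·(-0.03,-2.54) + 0.462·(1.26,-2.36) = (0.5660,-2.4568)
  v8: (1-0.462)·(3.13,-0.9) + 0.462·(5.06,0.8) = (4.0217,-0.1146)
Shoelace sum Σ(x_i·y_{i+1} − x_{i+1}·y_i):
  i=1: 4.4330·6.3308 − 1.4316·4.0437 = +22.2754 (running +22.2754)
  i=2: 1.4316·5.6745 − -2.1513·6.3308 = +21.7430 (running +44.0184)
  i=3: -2.1513·4.2522 − -3.5524·5.6745 = +11.0106 (running +55.0290)
  i=4: -3.5524·1.5911 − -3.2452·4.2522 = +8.1469 (running +63.1759)
  i=5: -3.2452·-1.0480 − -1.2529·1.5911 = +5.3943 (running +68.5702)
  i=6: -1.2529·-2.4568 − 0.5660·-1.0480 = +3.6712 (running +72.2414)
  i=7: 0.5660·-0.1146 − 4.0217·-2.4568 = +9.8157 (running +82.0572)
  i=8: 4.0217·4.0437 − 4.4330·-0.1146 = +16.7706 (running +98.8277)
Area = |Σ|/2 = |98.8277|/2 = 49.4139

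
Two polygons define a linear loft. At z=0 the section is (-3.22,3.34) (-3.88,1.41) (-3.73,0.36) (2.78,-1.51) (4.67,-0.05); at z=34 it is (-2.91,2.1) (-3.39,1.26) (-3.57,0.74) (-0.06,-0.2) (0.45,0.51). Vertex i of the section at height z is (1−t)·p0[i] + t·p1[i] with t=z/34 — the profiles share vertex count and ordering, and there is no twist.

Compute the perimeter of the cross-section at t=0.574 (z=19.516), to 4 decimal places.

Perimeter at t=0.574: 14.4320

Cross-section at t=0.574: each vertex is (1-t)·p0[i] + t·p1[i].
  v1: (1-0.574)·(-3.22,3.34) + 0.574·(-2.91,2.1) = (-3.0421,2.6282)
  v2: (1-0.574)·(-3.88,1.41) + 0.574·(-3.39,1.26) = (-3.5987,1.3239)
  v3: (1-0.574)·(-3.73,0.36) + 0.574·(-3.57,0.74) = (-3.6382,0.5781)
  v4: (1-0.574)·(2.78,-1.51) + 0.574·(-0.06,-0.2) = (1.1498,-0.7581)
  v5: (1-0.574)·(4.67,-0.05) + 0.574·(0.45,0.51) = (2.2477,0.2714)
Perimeter = Σ |v_{i+1} − v_i|:
  edge 1→2: √(-0.5567² + -1.3043²) = 1.4182 (running 1.4182)
  edge 2→3: √(-0.0394² + -0.7458²) = 0.7468 (running 2.1650)
  edge 3→4: √(4.7880² + -1.3362²) = 4.9709 (running 7.1359)
  edge 4→5: √(1.0979² + 1.0295²) = 1.5051 (running 8.6410)
  edge 5→1: √(-5.2898² + 2.3568²) = 5.7911 (running 14.4320)
Perimeter = 14.4320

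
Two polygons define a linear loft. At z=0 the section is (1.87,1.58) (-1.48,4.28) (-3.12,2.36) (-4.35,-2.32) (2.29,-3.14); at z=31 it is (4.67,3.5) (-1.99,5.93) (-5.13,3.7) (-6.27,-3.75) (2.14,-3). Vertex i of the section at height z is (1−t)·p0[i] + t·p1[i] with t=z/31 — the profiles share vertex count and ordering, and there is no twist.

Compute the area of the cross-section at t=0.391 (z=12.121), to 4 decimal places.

Area at t=0.391: 47.6876

Cross-section at t=0.391: each vertex is (1-t)·p0[i] + t·p1[i].
  v1: (1-0.391)·(1.87,1.58) + 0.391·(4.67,3.5) = (2.9648,2.3307)
  v2: (1-0.391)·(-1.48,4.28) + 0.391·(-1.99,5.93) = (-1.6794,4.9252)
  v3: (1-0.391)·(-3.12,2.36) + 0.391·(-5.13,3.7) = (-3.9059,2.8839)
  v4: (1-0.391)·(-4.35,-2.32) + 0.391·(-6.27,-3.75) = (-5.1007,-2.8791)
  v5: (1-0.391)·(2.29,-3.14) + 0.391·(2.14,-3) = (2.2313,-3.0853)
Shoelace sum Σ(x_i·y_{i+1} − x_{i+1}·y_i):
  i=1: 2.9648·4.9252 − -1.6794·2.3307 = +18.5163 (running +18.5163)
  i=2: -1.6794·2.8839 − -3.9059·4.9252 = +14.3939 (running +32.9102)
  i=3: -3.9059·-2.8791 − -5.1007·2.8839 = +25.9558 (running +58.8660)
  i=4: -5.1007·-3.0853 − 2.2313·-2.8791 = +22.1614 (running +81.0274)
  i=5: 2.2313·2.3307 − 2.9648·-3.0853 = +14.3478 (running +95.3752)
Area = |Σ|/2 = |95.3752|/2 = 47.6876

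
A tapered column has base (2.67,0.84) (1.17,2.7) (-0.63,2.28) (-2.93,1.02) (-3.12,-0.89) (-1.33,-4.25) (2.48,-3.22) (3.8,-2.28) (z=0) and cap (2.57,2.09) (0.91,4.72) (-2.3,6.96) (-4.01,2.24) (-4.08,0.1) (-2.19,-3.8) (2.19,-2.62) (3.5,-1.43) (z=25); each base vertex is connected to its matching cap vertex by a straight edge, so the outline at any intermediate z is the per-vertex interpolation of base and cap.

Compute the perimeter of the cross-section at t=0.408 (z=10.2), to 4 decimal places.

Cross-section at t=0.408: each vertex is (1-t)·p0[i] + t·p1[i].
  v1: (1-0.408)·(2.67,0.84) + 0.408·(2.57,2.09) = (2.6292,1.3500)
  v2: (1-0.408)·(1.17,2.7) + 0.408·(0.91,4.72) = (1.0639,3.5242)
  v3: (1-0.408)·(-0.63,2.28) + 0.408·(-2.3,6.96) = (-1.3114,4.1894)
  v4: (1-0.408)·(-2.93,1.02) + 0.408·(-4.01,2.24) = (-3.3706,1.5178)
  v5: (1-0.408)·(-3.12,-0.89) + 0.408·(-4.08,0.1) = (-3.5117,-0.4861)
  v6: (1-0.408)·(-1.33,-4.25) + 0.408·(-2.19,-3.8) = (-1.6809,-4.0664)
  v7: (1-0.408)·(2.48,-3.22) + 0.408·(2.19,-2.62) = (2.3617,-2.9752)
  v8: (1-0.408)·(3.8,-2.28) + 0.408·(3.5,-1.43) = (3.6776,-1.9332)
Perimeter = Σ |v_{i+1} − v_i|:
  edge 1→2: √(-1.5653² + 2.1742²) = 2.6790 (running 2.6790)
  edge 2→3: √(-2.3753² + 0.6653²) = 2.4667 (running 5.1457)
  edge 3→4: √(-2.0593² + -2.6717²) = 3.3732 (running 8.5189)
  edge 4→5: √(-0.1410² + -2.0038²) = 2.0088 (running 10.5277)
  edge 5→6: √(1.8308² + -3.5803²) = 4.0213 (running 14.5490)
  edge 6→7: √(4.0426² + 1.0912²) = 4.1872 (running 18.7362)
  edge 7→8: √(1.3159² + 1.0420²) = 1.6785 (running 20.4147)
  edge 8→1: √(-1.0484² + 3.2832²) = 3.4465 (running 23.8612)
Perimeter = 23.8612

Perimeter at t=0.408: 23.8612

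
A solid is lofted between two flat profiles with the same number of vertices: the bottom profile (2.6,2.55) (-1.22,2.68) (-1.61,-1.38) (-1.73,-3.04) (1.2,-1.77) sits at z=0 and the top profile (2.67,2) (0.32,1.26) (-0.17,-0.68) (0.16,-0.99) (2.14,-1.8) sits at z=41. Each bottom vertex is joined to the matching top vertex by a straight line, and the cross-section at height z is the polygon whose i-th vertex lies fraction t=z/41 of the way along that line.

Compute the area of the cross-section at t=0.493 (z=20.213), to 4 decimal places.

Area at t=0.493: 11.4094

Cross-section at t=0.493: each vertex is (1-t)·p0[i] + t·p1[i].
  v1: (1-0.493)·(2.6,2.55) + 0.493·(2.67,2) = (2.6345,2.2788)
  v2: (1-0.493)·(-1.22,2.68) + 0.493·(0.32,1.26) = (-0.4608,1.9799)
  v3: (1-0.493)·(-1.61,-1.38) + 0.493·(-0.17,-0.68) = (-0.9001,-1.0349)
  v4: (1-0.493)·(-1.73,-3.04) + 0.493·(0.16,-0.99) = (-0.7982,-2.0293)
  v5: (1-0.493)·(1.2,-1.77) + 0.493·(2.14,-1.8) = (1.6634,-1.7848)
Shoelace sum Σ(x_i·y_{i+1} − x_{i+1}·y_i):
  i=1: 2.6345·1.9799 − -0.4608·2.2788 = +6.2662 (running +6.2662)
  i=2: -0.4608·-1.0349 − -0.9001·1.9799 = +2.2590 (running +8.5252)
  i=3: -0.9001·-2.0293 − -0.7982·-1.0349 = +1.0005 (running +9.5257)
  i=4: -0.7982·-1.7848 − 1.6634·-2.0293 = +4.8003 (running +14.3260)
  i=5: 1.6634·2.2788 − 2.6345·-1.7848 = +8.4927 (running +22.8187)
Area = |Σ|/2 = |22.8187|/2 = 11.4094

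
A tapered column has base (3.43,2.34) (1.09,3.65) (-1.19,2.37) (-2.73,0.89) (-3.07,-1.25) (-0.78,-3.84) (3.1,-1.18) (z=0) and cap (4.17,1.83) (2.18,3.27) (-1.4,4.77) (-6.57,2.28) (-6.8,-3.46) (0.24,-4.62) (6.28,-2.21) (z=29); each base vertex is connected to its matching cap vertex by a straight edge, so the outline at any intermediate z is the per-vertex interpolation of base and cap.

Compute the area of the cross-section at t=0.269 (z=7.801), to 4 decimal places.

Area at t=0.269: 43.3015

Cross-section at t=0.269: each vertex is (1-t)·p0[i] + t·p1[i].
  v1: (1-0.269)·(3.43,2.34) + 0.269·(4.17,1.83) = (3.6291,2.2028)
  v2: (1-0.269)·(1.09,3.65) + 0.269·(2.18,3.27) = (1.3832,3.5478)
  v3: (1-0.269)·(-1.19,2.37) + 0.269·(-1.4,4.77) = (-1.2465,3.0156)
  v4: (1-0.269)·(-2.73,0.89) + 0.269·(-6.57,2.28) = (-3.7630,1.2639)
  v5: (1-0.269)·(-3.07,-1.25) + 0.269·(-6.8,-3.46) = (-4.0734,-1.8445)
  v6: (1-0.269)·(-0.78,-3.84) + 0.269·(0.24,-4.62) = (-0.5056,-4.0498)
  v7: (1-0.269)·(3.1,-1.18) + 0.269·(6.28,-2.21) = (3.9554,-1.4571)
Shoelace sum Σ(x_i·y_{i+1} − x_{i+1}·y_i):
  i=1: 3.6291·3.5478 − 1.3832·2.2028 = +9.8282 (running +9.8282)
  i=2: 1.3832·3.0156 − -1.2465·3.5478 = +8.5935 (running +18.4216)
  i=3: -1.2465·1.2639 − -3.7630·3.0156 = +9.7721 (running +28.1938)
  i=4: -3.7630·-1.8445 − -4.0734·1.2639 = +12.0891 (running +40.2829)
  i=5: -4.0734·-4.0498 − -0.5056·-1.8445 = +15.5638 (running +55.8467)
  i=6: -0.5056·-1.4571 − 3.9554·-4.0498 = +16.7555 (running +72.6022)
  i=7: 3.9554·2.2028 − 3.6291·-1.4571 = +14.0008 (running +86.6030)
Area = |Σ|/2 = |86.6030|/2 = 43.3015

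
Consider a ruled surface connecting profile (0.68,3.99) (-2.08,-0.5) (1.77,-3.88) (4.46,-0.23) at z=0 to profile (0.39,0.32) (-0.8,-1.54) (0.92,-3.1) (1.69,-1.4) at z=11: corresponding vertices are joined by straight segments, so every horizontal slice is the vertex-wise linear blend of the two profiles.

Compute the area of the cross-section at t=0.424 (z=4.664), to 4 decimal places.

Cross-section at t=0.424: each vertex is (1-t)·p0[i] + t·p1[i].
  v1: (1-0.424)·(0.68,3.99) + 0.424·(0.39,0.32) = (0.5570,2.4339)
  v2: (1-0.424)·(-2.08,-0.5) + 0.424·(-0.8,-1.54) = (-1.5373,-0.9410)
  v3: (1-0.424)·(1.77,-3.88) + 0.424·(0.92,-3.1) = (1.4096,-3.5493)
  v4: (1-0.424)·(4.46,-0.23) + 0.424·(1.69,-1.4) = (3.2855,-0.7261)
Shoelace sum Σ(x_i·y_{i+1} − x_{i+1}·y_i):
  i=1: 0.5570·-0.9410 − -1.5373·2.4339 = +3.2175 (running +3.2175)
  i=2: -1.5373·-3.5493 − 1.4096·-0.9410 = +6.7826 (running +10.0001)
  i=3: 1.4096·-0.7261 − 3.2855·-3.5493 = +10.6377 (running +20.6378)
  i=4: 3.2855·2.4339 − 0.5570·-0.7261 = +8.4011 (running +29.0390)
Area = |Σ|/2 = |29.0390|/2 = 14.5195

Area at t=0.424: 14.5195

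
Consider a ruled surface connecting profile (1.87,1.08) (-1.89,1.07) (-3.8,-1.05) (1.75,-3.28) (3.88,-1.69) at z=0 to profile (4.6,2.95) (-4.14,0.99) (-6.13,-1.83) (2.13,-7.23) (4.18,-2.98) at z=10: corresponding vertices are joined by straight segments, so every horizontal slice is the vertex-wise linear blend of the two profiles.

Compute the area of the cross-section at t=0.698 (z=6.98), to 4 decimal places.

Cross-section at t=0.698: each vertex is (1-t)·p0[i] + t·p1[i].
  v1: (1-0.698)·(1.87,1.08) + 0.698·(4.6,2.95) = (3.7755,2.3853)
  v2: (1-0.698)·(-1.89,1.07) + 0.698·(-4.14,0.99) = (-3.4605,1.0142)
  v3: (1-0.698)·(-3.8,-1.05) + 0.698·(-6.13,-1.83) = (-5.4263,-1.5944)
  v4: (1-0.698)·(1.75,-3.28) + 0.698·(2.13,-7.23) = (2.0152,-6.0371)
  v5: (1-0.698)·(3.88,-1.69) + 0.698·(4.18,-2.98) = (4.0894,-2.5904)
Shoelace sum Σ(x_i·y_{i+1} − x_{i+1}·y_i):
  i=1: 3.7755·1.0142 − -3.4605·2.3853 = +12.0832 (running +12.0832)
  i=2: -3.4605·-1.5944 − -5.4263·1.0142 = +11.0207 (running +23.1039)
  i=3: -5.4263·-6.0371 − 2.0152·-1.5944 = +35.9725 (running +59.0765)
  i=4: 2.0152·-2.5904 − 4.0894·-6.0371 = +19.4678 (running +78.5443)
  i=5: 4.0894·2.3853 − 3.7755·-2.5904 = +19.5345 (running +98.0788)
Area = |Σ|/2 = |98.0788|/2 = 49.0394

Area at t=0.698: 49.0394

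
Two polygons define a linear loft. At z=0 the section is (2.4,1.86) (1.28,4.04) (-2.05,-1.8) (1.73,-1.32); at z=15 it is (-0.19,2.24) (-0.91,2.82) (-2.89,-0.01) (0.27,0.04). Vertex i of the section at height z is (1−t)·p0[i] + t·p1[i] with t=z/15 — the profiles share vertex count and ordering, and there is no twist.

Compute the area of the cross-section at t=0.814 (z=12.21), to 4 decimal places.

Cross-section at t=0.814: each vertex is (1-t)·p0[i] + t·p1[i].
  v1: (1-0.814)·(2.4,1.86) + 0.814·(-0.19,2.24) = (0.2917,2.1693)
  v2: (1-0.814)·(1.28,4.04) + 0.814·(-0.91,2.82) = (-0.5027,3.0469)
  v3: (1-0.814)·(-2.05,-1.8) + 0.814·(-2.89,-0.01) = (-2.7338,-0.3429)
  v4: (1-0.814)·(1.73,-1.32) + 0.814·(0.27,0.04) = (0.5416,-0.2130)
Shoelace sum Σ(x_i·y_{i+1} − x_{i+1}·y_i):
  i=1: 0.2917·3.0469 − -0.5027·2.1693 = +1.9793 (running +1.9793)
  i=2: -0.5027·-0.3429 − -2.7338·3.0469 = +8.5019 (running +10.4813)
  i=3: -2.7338·-0.2130 − 0.5416·-0.3429 = +0.7679 (running +11.2492)
  i=4: 0.5416·2.1693 − 0.2917·-0.2130 = +1.2369 (running +12.4861)
Area = |Σ|/2 = |12.4861|/2 = 6.2431

Area at t=0.814: 6.2431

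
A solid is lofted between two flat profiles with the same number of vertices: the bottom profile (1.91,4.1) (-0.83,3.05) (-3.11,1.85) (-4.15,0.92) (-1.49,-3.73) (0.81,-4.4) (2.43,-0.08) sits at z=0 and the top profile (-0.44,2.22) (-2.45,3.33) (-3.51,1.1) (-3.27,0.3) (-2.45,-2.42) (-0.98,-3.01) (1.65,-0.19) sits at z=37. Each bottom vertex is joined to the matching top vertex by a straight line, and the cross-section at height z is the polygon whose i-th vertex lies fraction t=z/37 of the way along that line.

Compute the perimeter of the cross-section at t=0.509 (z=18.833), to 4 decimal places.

Perimeter at t=0.509: 19.4236

Cross-section at t=0.509: each vertex is (1-t)·p0[i] + t·p1[i].
  v1: (1-0.509)·(1.91,4.1) + 0.509·(-0.44,2.22) = (0.7138,3.1431)
  v2: (1-0.509)·(-0.83,3.05) + 0.509·(-2.45,3.33) = (-1.6546,3.1925)
  v3: (1-0.509)·(-3.11,1.85) + 0.509·(-3.51,1.1) = (-3.3136,1.4683)
  v4: (1-0.509)·(-4.15,0.92) + 0.509·(-3.27,0.3) = (-3.7021,0.6044)
  v5: (1-0.509)·(-1.49,-3.73) + 0.509·(-2.45,-2.42) = (-1.9786,-3.0632)
  v6: (1-0.509)·(0.81,-4.4) + 0.509·(-0.98,-3.01) = (-0.1011,-3.6925)
  v7: (1-0.509)·(2.43,-0.08) + 0.509·(1.65,-0.19) = (2.0330,-0.1360)
Perimeter = Σ |v_{i+1} − v_i|:
  edge 1→2: √(-2.3684² + 0.0494²) = 2.3689 (running 2.3689)
  edge 2→3: √(-1.6590² + -1.7243²) = 2.3928 (running 4.7617)
  edge 3→4: √(-0.3885² + -0.8638²) = 0.9472 (running 5.7089)
  edge 4→5: √(1.7234² + -3.6676²) = 4.0524 (running 9.7613)
  edge 5→6: √(1.8775² + -0.6293²) = 1.9802 (running 11.7415)
  edge 6→7: √(2.1341² + 3.5565²) = 4.1477 (running 15.8891)
  edge 7→1: √(-1.3191² + 3.2791²) = 3.5345 (running 19.4236)
Perimeter = 19.4236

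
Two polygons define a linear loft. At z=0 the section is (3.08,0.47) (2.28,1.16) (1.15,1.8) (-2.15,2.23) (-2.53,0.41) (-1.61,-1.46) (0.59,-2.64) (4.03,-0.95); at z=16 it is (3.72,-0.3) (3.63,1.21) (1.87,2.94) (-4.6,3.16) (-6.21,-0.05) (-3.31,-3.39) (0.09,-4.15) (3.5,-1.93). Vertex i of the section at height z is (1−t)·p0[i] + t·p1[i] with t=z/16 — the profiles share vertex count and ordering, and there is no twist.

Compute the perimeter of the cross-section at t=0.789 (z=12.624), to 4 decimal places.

Cross-section at t=0.789: each vertex is (1-t)·p0[i] + t·p1[i].
  v1: (1-0.789)·(3.08,0.47) + 0.789·(3.72,-0.3) = (3.5850,-0.1375)
  v2: (1-0.789)·(2.28,1.16) + 0.789·(3.63,1.21) = (3.3451,1.1994)
  v3: (1-0.789)·(1.15,1.8) + 0.789·(1.87,2.94) = (1.7181,2.6995)
  v4: (1-0.789)·(-2.15,2.23) + 0.789·(-4.6,3.16) = (-4.0831,2.9638)
  v5: (1-0.789)·(-2.53,0.41) + 0.789·(-6.21,-0.05) = (-5.4335,0.0471)
  v6: (1-0.789)·(-1.61,-1.46) + 0.789·(-3.31,-3.39) = (-2.9513,-2.9828)
  v7: (1-0.789)·(0.59,-2.64) + 0.789·(0.09,-4.15) = (0.1955,-3.8314)
  v8: (1-0.789)·(4.03,-0.95) + 0.789·(3.5,-1.93) = (3.6118,-1.7232)
Perimeter = Σ |v_{i+1} − v_i|:
  edge 1→2: √(-0.2398² + 1.3370²) = 1.3583 (running 1.3583)
  edge 2→3: √(-1.6271² + 1.5000²) = 2.2130 (running 3.5713)
  edge 3→4: √(-5.8011² + 0.2643²) = 5.8071 (running 9.3785)
  edge 4→5: √(-1.3505² + -2.9167²) = 3.2142 (running 12.5927)
  edge 5→6: √(2.4822² + -3.0298²) = 3.9168 (running 16.5094)
  edge 6→7: √(3.1468² + -0.8486²) = 3.2592 (running 19.7687)
  edge 7→8: √(3.4163² + 2.1082²) = 4.0144 (running 23.7831)
  edge 8→1: √(-0.0269² + 1.5857²) = 1.5859 (running 25.3690)
Perimeter = 25.3690

Perimeter at t=0.789: 25.3690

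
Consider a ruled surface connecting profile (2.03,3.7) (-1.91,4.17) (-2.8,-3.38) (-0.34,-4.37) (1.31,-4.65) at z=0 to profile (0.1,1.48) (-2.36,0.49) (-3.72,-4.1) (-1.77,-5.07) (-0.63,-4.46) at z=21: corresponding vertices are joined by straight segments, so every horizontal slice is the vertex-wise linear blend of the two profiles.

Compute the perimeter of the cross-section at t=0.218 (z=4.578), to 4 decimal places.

Perimeter at t=0.218: 22.5426

Cross-section at t=0.218: each vertex is (1-t)·p0[i] + t·p1[i].
  v1: (1-0.218)·(2.03,3.7) + 0.218·(0.1,1.48) = (1.6093,3.2160)
  v2: (1-0.218)·(-1.91,4.17) + 0.218·(-2.36,0.49) = (-2.0081,3.3678)
  v3: (1-0.218)·(-2.8,-3.38) + 0.218·(-3.72,-4.1) = (-3.0006,-3.5370)
  v4: (1-0.218)·(-0.34,-4.37) + 0.218·(-1.77,-5.07) = (-0.6517,-4.5226)
  v5: (1-0.218)·(1.31,-4.65) + 0.218·(-0.63,-4.46) = (0.8871,-4.6086)
Perimeter = Σ |v_{i+1} − v_i|:
  edge 1→2: √(-3.6174² + 0.1517²) = 3.6205 (running 3.6205)
  edge 2→3: √(-0.9925² + -6.9047²) = 6.9757 (running 10.5962)
  edge 3→4: √(2.3488² + -0.9856²) = 2.5472 (running 13.1435)
  edge 4→5: √(1.5388² + -0.0860²) = 1.5412 (running 14.6847)
  edge 5→1: √(0.7222² + 7.8246²) = 7.8579 (running 22.5426)
Perimeter = 22.5426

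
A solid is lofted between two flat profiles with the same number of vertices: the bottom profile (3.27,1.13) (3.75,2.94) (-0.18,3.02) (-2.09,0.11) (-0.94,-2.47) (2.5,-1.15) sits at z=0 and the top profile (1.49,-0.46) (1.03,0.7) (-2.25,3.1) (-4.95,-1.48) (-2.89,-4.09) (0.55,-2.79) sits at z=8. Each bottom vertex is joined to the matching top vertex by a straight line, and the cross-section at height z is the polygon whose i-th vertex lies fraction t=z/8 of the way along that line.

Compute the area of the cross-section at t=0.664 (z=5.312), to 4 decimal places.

Cross-section at t=0.664: each vertex is (1-t)·p0[i] + t·p1[i].
  v1: (1-0.664)·(3.27,1.13) + 0.664·(1.49,-0.46) = (2.0881,0.0742)
  v2: (1-0.664)·(3.75,2.94) + 0.664·(1.03,0.7) = (1.9439,1.4526)
  v3: (1-0.664)·(-0.18,3.02) + 0.664·(-2.25,3.1) = (-1.5545,3.0731)
  v4: (1-0.664)·(-2.09,0.11) + 0.664·(-4.95,-1.48) = (-3.9890,-0.9458)
  v5: (1-0.664)·(-0.94,-2.47) + 0.664·(-2.89,-4.09) = (-2.2348,-3.5457)
  v6: (1-0.664)·(2.5,-1.15) + 0.664·(0.55,-2.79) = (1.2052,-2.2390)
Shoelace sum Σ(x_i·y_{i+1} − x_{i+1}·y_i):
  i=1: 2.0881·1.4526 − 1.9439·0.0742 = +2.8889 (running +2.8889)
  i=2: 1.9439·3.0731 − -1.5545·1.4526 = +8.2320 (running +11.1209)
  i=3: -1.5545·-0.9458 − -3.9890·3.0731 = +13.7290 (running +24.8499)
  i=4: -3.9890·-3.5457 − -2.2348·-0.9458 = +12.0303 (running +36.8801)
  i=5: -2.2348·-2.2390 − 1.2052·-3.5457 = +9.2769 (running +46.1570)
  i=6: 1.2052·0.0742 − 2.0881·-2.2390 = +4.7646 (running +50.9216)
Area = |Σ|/2 = |50.9216|/2 = 25.4608

Area at t=0.664: 25.4608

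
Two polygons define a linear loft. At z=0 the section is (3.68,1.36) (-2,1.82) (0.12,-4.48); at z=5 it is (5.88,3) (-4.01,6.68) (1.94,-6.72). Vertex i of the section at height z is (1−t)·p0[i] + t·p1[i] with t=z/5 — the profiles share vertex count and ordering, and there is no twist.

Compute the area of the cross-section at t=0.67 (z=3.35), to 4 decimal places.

Area at t=0.67: 40.8634

Cross-section at t=0.67: each vertex is (1-t)·p0[i] + t·p1[i].
  v1: (1-0.67)·(3.68,1.36) + 0.67·(5.88,3) = (5.1540,2.4588)
  v2: (1-0.67)·(-2,1.82) + 0.67·(-4.01,6.68) = (-3.3467,5.0762)
  v3: (1-0.67)·(0.12,-4.48) + 0.67·(1.94,-6.72) = (1.3394,-5.9808)
Shoelace sum Σ(x_i·y_{i+1} − x_{i+1}·y_i):
  i=1: 5.1540·5.0762 − -3.3467·2.4588 = +34.3916 (running +34.3916)
  i=2: -3.3467·-5.9808 − 1.3394·5.0762 = +13.2169 (running +47.6085)
  i=3: 1.3394·2.4588 − 5.1540·-5.9808 = +34.1184 (running +81.7268)
Area = |Σ|/2 = |81.7268|/2 = 40.8634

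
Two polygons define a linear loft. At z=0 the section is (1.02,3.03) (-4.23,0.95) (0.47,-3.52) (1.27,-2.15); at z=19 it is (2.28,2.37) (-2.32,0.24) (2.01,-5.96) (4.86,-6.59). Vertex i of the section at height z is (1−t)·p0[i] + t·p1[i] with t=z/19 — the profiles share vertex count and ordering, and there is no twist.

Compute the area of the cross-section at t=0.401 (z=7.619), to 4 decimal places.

Cross-section at t=0.401: each vertex is (1-t)·p0[i] + t·p1[i].
  v1: (1-0.401)·(1.02,3.03) + 0.401·(2.28,2.37) = (1.5253,2.7653)
  v2: (1-0.401)·(-4.23,0.95) + 0.401·(-2.32,0.24) = (-3.4641,0.6653)
  v3: (1-0.401)·(0.47,-3.52) + 0.401·(2.01,-5.96) = (1.0875,-4.4984)
  v4: (1-0.401)·(1.27,-2.15) + 0.401·(4.86,-6.59) = (2.7096,-3.9304)
Shoelace sum Σ(x_i·y_{i+1} − x_{i+1}·y_i):
  i=1: 1.5253·0.6653 − -3.4641·2.7653 = +10.5941 (running +10.5941)
  i=2: -3.4641·-4.4984 − 1.0875·0.6653 = +14.8595 (running +25.4536)
  i=3: 1.0875·-3.9304 − 2.7096·-4.4984 = +7.9144 (running +33.3680)
  i=4: 2.7096·2.7653 − 1.5253·-3.9304 = +13.4879 (running +46.8559)
Area = |Σ|/2 = |46.8559|/2 = 23.4279

Area at t=0.401: 23.4279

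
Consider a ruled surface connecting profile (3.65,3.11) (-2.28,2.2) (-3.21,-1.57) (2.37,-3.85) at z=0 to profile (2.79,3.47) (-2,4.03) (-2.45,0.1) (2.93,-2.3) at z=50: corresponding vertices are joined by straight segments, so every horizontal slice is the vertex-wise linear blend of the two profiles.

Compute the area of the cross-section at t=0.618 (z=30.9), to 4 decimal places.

Area at t=0.618: 27.5635

Cross-section at t=0.618: each vertex is (1-t)·p0[i] + t·p1[i].
  v1: (1-0.618)·(3.65,3.11) + 0.618·(2.79,3.47) = (3.1185,3.3325)
  v2: (1-0.618)·(-2.28,2.2) + 0.618·(-2,4.03) = (-2.1070,3.3309)
  v3: (1-0.618)·(-3.21,-1.57) + 0.618·(-2.45,0.1) = (-2.7403,-0.5379)
  v4: (1-0.618)·(2.37,-3.85) + 0.618·(2.93,-2.3) = (2.7161,-2.8921)
Shoelace sum Σ(x_i·y_{i+1} − x_{i+1}·y_i):
  i=1: 3.1185·3.3309 − -2.1070·3.3325 = +17.4090 (running +17.4090)
  i=2: -2.1070·-0.5379 − -2.7403·3.3309 = +10.2613 (running +27.6703)
  i=3: -2.7403·-2.8921 − 2.7161·-0.5379 = +9.3864 (running +37.0566)
  i=4: 2.7161·3.3325 − 3.1185·-2.8921 = +18.0704 (running +55.1270)
Area = |Σ|/2 = |55.1270|/2 = 27.5635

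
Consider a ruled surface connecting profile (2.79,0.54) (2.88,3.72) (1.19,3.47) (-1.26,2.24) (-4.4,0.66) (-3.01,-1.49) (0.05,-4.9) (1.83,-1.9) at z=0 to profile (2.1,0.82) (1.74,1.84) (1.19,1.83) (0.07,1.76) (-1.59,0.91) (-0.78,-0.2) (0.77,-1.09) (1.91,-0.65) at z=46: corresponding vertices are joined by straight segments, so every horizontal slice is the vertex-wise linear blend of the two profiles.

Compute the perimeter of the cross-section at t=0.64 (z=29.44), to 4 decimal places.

Cross-section at t=0.64: each vertex is (1-t)·p0[i] + t·p1[i].
  v1: (1-0.64)·(2.79,0.54) + 0.64·(2.1,0.82) = (2.3484,0.7192)
  v2: (1-0.64)·(2.88,3.72) + 0.64·(1.74,1.84) = (2.1504,2.5168)
  v3: (1-0.64)·(1.19,3.47) + 0.64·(1.19,1.83) = (1.1900,2.4204)
  v4: (1-0.64)·(-1.26,2.24) + 0.64·(0.07,1.76) = (-0.4088,1.9328)
  v5: (1-0.64)·(-4.4,0.66) + 0.64·(-1.59,0.91) = (-2.6016,0.8200)
  v6: (1-0.64)·(-3.01,-1.49) + 0.64·(-0.78,-0.2) = (-1.5828,-0.6644)
  v7: (1-0.64)·(0.05,-4.9) + 0.64·(0.77,-1.09) = (0.5108,-2.4616)
  v8: (1-0.64)·(1.83,-1.9) + 0.64·(1.91,-0.65) = (1.8812,-1.1000)
Perimeter = Σ |v_{i+1} − v_i|:
  edge 1→2: √(-0.1980² + 1.7976²) = 1.8085 (running 1.8085)
  edge 2→3: √(-0.9604² + -0.0964²) = 0.9652 (running 2.7737)
  edge 3→4: √(-1.5988² + -0.4876²) = 1.6715 (running 4.4452)
  edge 4→5: √(-2.1928² + -1.1128²) = 2.4590 (running 6.9042)
  edge 5→6: √(1.0188² + -1.4844²) = 1.8004 (running 8.7046)
  edge 6→7: √(2.0936² + -1.7972²) = 2.7592 (running 11.4638)
  edge 7→8: √(1.3704² + 1.3616²) = 1.9318 (running 13.3956)
  edge 8→1: √(0.4672² + 1.8192²) = 1.8782 (running 15.2738)
Perimeter = 15.2738

Perimeter at t=0.64: 15.2738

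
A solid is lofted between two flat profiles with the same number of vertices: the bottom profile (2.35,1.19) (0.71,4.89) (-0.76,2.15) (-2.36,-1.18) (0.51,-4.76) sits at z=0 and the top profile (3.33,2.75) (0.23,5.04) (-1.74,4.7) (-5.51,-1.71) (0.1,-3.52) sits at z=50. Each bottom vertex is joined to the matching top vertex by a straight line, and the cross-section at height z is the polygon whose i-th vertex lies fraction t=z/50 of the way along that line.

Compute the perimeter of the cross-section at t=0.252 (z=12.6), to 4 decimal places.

Perimeter at t=0.252: 22.3597

Cross-section at t=0.252: each vertex is (1-t)·p0[i] + t·p1[i].
  v1: (1-0.252)·(2.35,1.19) + 0.252·(3.33,2.75) = (2.5970,1.5831)
  v2: (1-0.252)·(0.71,4.89) + 0.252·(0.23,5.04) = (0.5890,4.9278)
  v3: (1-0.252)·(-0.76,2.15) + 0.252·(-1.74,4.7) = (-1.0070,2.7926)
  v4: (1-0.252)·(-2.36,-1.18) + 0.252·(-5.51,-1.71) = (-3.1538,-1.3136)
  v5: (1-0.252)·(0.51,-4.76) + 0.252·(0.1,-3.52) = (0.4067,-4.4475)
Perimeter = Σ |v_{i+1} − v_i|:
  edge 1→2: √(-2.0079² + 3.3447²) = 3.9011 (running 3.9011)
  edge 2→3: √(-1.5960² + -2.1352²) = 2.6658 (running 6.5669)
  edge 3→4: √(-2.1468² + -4.1062²) = 4.6335 (running 11.2004)
  edge 4→5: √(3.5605² + -3.1340²) = 4.7433 (running 15.9437)
  edge 5→1: √(2.1903² + 6.0306²) = 6.4161 (running 22.3597)
Perimeter = 22.3597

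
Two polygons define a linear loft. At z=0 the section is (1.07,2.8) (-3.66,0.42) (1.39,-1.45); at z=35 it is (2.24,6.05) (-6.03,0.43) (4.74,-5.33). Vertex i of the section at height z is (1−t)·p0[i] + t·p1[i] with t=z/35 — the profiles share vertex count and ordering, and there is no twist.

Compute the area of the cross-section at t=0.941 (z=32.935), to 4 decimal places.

Area at t=0.941: 50.6093

Cross-section at t=0.941: each vertex is (1-t)·p0[i] + t·p1[i].
  v1: (1-0.941)·(1.07,2.8) + 0.941·(2.24,6.05) = (2.1710,5.8582)
  v2: (1-0.941)·(-3.66,0.42) + 0.941·(-6.03,0.43) = (-5.8902,0.4294)
  v3: (1-0.941)·(1.39,-1.45) + 0.941·(4.74,-5.33) = (4.5423,-5.1011)
Shoelace sum Σ(x_i·y_{i+1} − x_{i+1}·y_i):
  i=1: 2.1710·0.4294 − -5.8902·5.8582 = +35.4383 (running +35.4383)
  i=2: -5.8902·-5.1011 − 4.5423·0.4294 = +28.0957 (running +63.5340)
  i=3: 4.5423·5.8582 − 2.1710·-5.1011 = +37.6845 (running +101.2185)
Area = |Σ|/2 = |101.2185|/2 = 50.6093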